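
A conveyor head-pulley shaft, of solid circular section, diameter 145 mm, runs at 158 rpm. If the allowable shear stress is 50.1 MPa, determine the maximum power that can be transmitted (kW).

496 kW

J = πd⁴/32 = π(0.145)⁴/32 = 4.340×10^-5 m⁴.
T_max = τ_allow·J/r = 5.01×10^7 × 4.340×10^-5 / 0.0725 = 29990 N·m.
ω = 2π·158/60 = 16.55 rad/s, so P_max = T_max·ω = 4.962×10^5 W.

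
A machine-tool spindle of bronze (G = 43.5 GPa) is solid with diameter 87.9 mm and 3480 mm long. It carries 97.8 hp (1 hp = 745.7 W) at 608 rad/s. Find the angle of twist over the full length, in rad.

0.00164 rad

ω = 608 rad/s, so T = P/ω = 97.8×745.7 / 608.0 = 119.9 N·m.
J = πd⁴/32 = π(0.0879)⁴/32 = 5.861×10^-6 m⁴.
θ = T·L/(G·J) = 119.9 × 3.48 / (43.5×10⁹ × 5.861×10^-6) = 1.637×10^-3 rad.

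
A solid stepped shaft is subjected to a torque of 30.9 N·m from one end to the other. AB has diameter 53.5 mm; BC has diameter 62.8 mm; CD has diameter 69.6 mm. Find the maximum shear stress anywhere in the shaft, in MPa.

1.03 MPa

Under the same torque, τ_max = 16T/(πd³) is largest where d is smallest — segment AB (d = 53.5 mm).
τ_max = 16·30.90/(π·(0.0535)³) = 1.028×10^6 Pa.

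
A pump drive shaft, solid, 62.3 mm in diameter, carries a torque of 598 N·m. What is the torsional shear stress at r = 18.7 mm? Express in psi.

1100 psi

J = πd⁴/32 = π(0.0623)⁴/32 = 1.479×10^-6 m⁴.
Shear stress varies linearly with radius: τ = T·r/J = 598.0 × 0.0187 / 1.479×10^-6 = 7.561×10^6 Pa.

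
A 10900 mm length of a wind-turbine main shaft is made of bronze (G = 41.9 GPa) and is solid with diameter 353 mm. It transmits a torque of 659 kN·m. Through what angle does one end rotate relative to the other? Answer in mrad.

J = πd⁴/32 = π(0.353)⁴/32 = 1.524×10^-3 m⁴.
θ = T·L/(G·J) = 659000 × 10.9 / (41.9×10⁹ × 1.524×10^-3) = 0.1125 rad.

112 mrad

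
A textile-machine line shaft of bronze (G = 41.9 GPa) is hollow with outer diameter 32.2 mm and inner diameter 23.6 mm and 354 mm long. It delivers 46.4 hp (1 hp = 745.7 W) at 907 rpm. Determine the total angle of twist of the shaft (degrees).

2.35°

ω = 2π·907/60 = 94.98 rad/s, so T = P/ω = 46.4×745.7 / 94.98 = 364.3 N·m.
J = π(d_o⁴ − d_i⁴)/32 = π(0.0322⁴ − 0.0236⁴)/32 = 7.509×10^-8 m⁴.
θ = T·L/(G·J) = 364.3 × 0.354 / (41.9×10⁹ × 7.509×10^-8) = 0.04099 rad.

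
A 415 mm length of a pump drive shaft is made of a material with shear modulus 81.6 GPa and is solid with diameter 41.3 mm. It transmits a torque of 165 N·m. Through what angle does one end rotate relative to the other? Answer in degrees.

J = πd⁴/32 = π(0.0413)⁴/32 = 2.856×10^-7 m⁴.
θ = T·L/(G·J) = 165.0 × 0.415 / (81.6×10⁹ × 2.856×10^-7) = 2.938×10^-3 rad.

0.168°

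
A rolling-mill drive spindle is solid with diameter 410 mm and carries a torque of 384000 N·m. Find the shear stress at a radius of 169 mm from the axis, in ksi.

3.39 ksi

J = πd⁴/32 = π(0.410)⁴/32 = 2.774×10^-3 m⁴.
Shear stress varies linearly with radius: τ = T·r/J = 384000 × 0.169 / 2.774×10^-3 = 2.339×10^7 Pa.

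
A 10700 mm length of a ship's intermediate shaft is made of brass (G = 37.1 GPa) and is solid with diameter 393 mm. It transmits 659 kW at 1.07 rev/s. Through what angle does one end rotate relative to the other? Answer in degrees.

0.692°

ω = 2π·1.07 = 6.723 rad/s, so T = P/ω = 659×10³ / 6.723 = 98020 N·m.
J = πd⁴/32 = π(0.393)⁴/32 = 2.342×10^-3 m⁴.
θ = T·L/(G·J) = 98020 × 10.7 / (37.1×10⁹ × 2.342×10^-3) = 0.01207 rad.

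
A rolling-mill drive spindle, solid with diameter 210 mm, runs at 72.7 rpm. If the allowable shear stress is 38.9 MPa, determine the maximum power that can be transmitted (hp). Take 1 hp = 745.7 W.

722 hp

J = πd⁴/32 = π(0.210)⁴/32 = 1.909×10^-4 m⁴.
T_max = τ_allow·J/r = 3.89×10^7 × 1.909×10^-4 / 0.105 = 70740 N·m.
ω = 2π·72.7/60 = 7.613 rad/s, so P_max = T_max·ω = 5.385×10^5 W.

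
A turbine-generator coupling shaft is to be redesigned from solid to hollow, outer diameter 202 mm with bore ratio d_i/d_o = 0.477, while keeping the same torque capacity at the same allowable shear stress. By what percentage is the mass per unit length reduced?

Equal τ_max and T ⇒ the solid shaft needs d_s³ = d_o³(1−k⁴), so d_s = 202·(1−0.477⁴)^(1/3) = 198.5 mm.
Area ratio A_h/A_s = d_o²(1−k²)/d_s² = (1−k²)/(1−k⁴)^(2/3) = 0.8003.
Mass saving = 1 − 0.8003 = 20.0 %.

20.0 %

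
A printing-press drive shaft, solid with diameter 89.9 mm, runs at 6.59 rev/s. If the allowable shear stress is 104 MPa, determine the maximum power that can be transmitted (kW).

614 kW

J = πd⁴/32 = π(0.0899)⁴/32 = 6.413×10^-6 m⁴.
T_max = τ_allow·J/r = 1.04×10^8 × 6.413×10^-6 / 0.0450 = 14840 N·m.
ω = 2π·6.59 = 41.41 rad/s, so P_max = T_max·ω = 6.143×10^5 W.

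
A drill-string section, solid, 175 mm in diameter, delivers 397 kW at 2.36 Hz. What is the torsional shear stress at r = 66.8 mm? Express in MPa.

ω = 2π·2.36 = 14.83 rad/s, so T = P/ω = 397×10³ / 14.83 = 26770 N·m.
J = πd⁴/32 = π(0.175)⁴/32 = 9.208×10^-5 m⁴.
Shear stress varies linearly with radius: τ = T·r/J = 26770 × 0.0668 / 9.208×10^-5 = 1.942×10^7 Pa.

19.4 MPa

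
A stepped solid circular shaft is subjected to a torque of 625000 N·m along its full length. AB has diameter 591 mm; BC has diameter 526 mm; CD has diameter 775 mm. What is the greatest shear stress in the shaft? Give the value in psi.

3170 psi

Under the same torque, τ_max = 16T/(πd³) is largest where d is smallest — segment BC (d = 526 mm).
τ_max = 16·625000/(π·(0.526)³) = 2.187×10^7 Pa.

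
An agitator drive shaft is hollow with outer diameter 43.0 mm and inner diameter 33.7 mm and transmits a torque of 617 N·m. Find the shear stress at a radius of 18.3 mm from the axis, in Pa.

5.40e7 Pa

J = π(d_o⁴ − d_i⁴)/32 = π(0.0430⁴ − 0.0337⁴)/32 = 2.090×10^-7 m⁴.
Shear stress varies linearly with radius: τ = T·r/J = 617.0 × 0.0183 / 2.090×10^-7 = 5.402×10^7 Pa.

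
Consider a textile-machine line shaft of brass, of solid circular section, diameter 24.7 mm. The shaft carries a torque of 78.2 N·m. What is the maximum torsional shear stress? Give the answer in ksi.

3.83 ksi

J = πd⁴/32 = π(0.0247)⁴/32 = 3.654×10^-8 m⁴.
τ_max = T·r/J = 78.20 × 0.0123 / 3.654×10^-8 = 2.643×10^7 Pa.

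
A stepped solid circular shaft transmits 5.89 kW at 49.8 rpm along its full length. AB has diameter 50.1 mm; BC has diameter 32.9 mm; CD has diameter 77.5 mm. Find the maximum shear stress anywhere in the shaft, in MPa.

ω = 2π·49.8/60 = 5.215 rad/s, so T = P/ω = 5.89×10³ / 5.215 = 1129 N·m.
Under the same torque, τ_max = 16T/(πd³) is largest where d is smallest — segment BC (d = 32.9 mm).
τ_max = 16·1129/(π·(0.0329)³) = 1.615×10^8 Pa.

162 MPa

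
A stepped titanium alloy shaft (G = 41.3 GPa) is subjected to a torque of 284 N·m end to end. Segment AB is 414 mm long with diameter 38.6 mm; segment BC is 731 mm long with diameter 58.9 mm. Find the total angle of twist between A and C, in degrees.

J_AB = π(0.0386)⁴/32 = 2.18×10^-7 m⁴; J_BC = π(0.0589)⁴/32 = 1.18×10^-6 m⁴.
θ = (T/G)·Σ L_i/J_i = (284.0/41.3×10⁹)·(0.414/2.18×10^-7 + 0.731/1.18×10^-6) = 0.01732 rad.

0.992°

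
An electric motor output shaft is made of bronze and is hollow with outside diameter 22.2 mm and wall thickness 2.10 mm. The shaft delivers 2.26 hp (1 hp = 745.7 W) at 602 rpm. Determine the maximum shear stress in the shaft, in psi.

3180 psi

ω = 2π·602/60 = 63.04 rad/s, so T = P/ω = 2.26×745.7 / 63.04 = 26.73 N·m.
J = π(d_o⁴ − d_i⁴)/32 = π(0.0222⁴ − 0.0180⁴)/32 = 1.354×10^-8 m⁴.
τ_max = T·r/J = 26.73 × 0.0111 / 1.354×10^-8 = 2.192×10^7 Pa.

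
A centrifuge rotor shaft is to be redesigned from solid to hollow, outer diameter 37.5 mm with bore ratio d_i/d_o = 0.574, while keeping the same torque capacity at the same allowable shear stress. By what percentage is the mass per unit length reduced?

27.6 %

Equal τ_max and T ⇒ the solid shaft needs d_s³ = d_o³(1−k⁴), so d_s = 37.5·(1−0.574⁴)^(1/3) = 36.09 mm.
Area ratio A_h/A_s = d_o²(1−k²)/d_s² = (1−k²)/(1−k⁴)^(2/3) = 0.7239.
Mass saving = 1 − 0.7239 = 27.6 %.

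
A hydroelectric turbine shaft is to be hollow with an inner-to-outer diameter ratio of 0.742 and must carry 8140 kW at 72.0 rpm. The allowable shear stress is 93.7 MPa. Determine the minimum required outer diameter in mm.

438 mm

ω = 2π·72.0/60 = 7.540 rad/s, so T = P/ω = 8140×10³ / 7.540 = 1.080e6 N·m.
For a hollow shaft with d_i/d_o = 0.742: τ_max = 16T/(π d_o³ (1−k⁴)), so d_o = [16T/(π τ_allow (1−k⁴))]^(1/3) = [16·1.080e6/(π·9.37×10^7·0.6969)]^(1/3) = 0.4383 m.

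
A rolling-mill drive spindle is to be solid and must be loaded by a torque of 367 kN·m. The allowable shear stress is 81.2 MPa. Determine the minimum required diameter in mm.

For a solid shaft τ_max = 16T/(πd³), so d = (16T/(π τ_allow))^(1/3) = (16·367000/(π·8.12×10^7))^(1/3) = 0.2845 m.

284 mm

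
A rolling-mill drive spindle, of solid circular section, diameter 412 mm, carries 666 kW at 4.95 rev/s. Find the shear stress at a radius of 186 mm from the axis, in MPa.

ω = 2π·4.95 = 31.10 rad/s, so T = P/ω = 666×10³ / 31.10 = 21410 N·m.
J = πd⁴/32 = π(0.412)⁴/32 = 2.829×10^-3 m⁴.
Shear stress varies linearly with radius: τ = T·r/J = 21410 × 0.186 / 2.829×10^-3 = 1.408×10^6 Pa.

1.41 MPa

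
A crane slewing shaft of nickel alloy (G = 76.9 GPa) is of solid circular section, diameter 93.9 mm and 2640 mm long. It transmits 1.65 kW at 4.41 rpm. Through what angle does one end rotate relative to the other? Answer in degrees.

0.921°

ω = 2π·4.41/60 = 0.4618 rad/s, so T = P/ω = 1.65×10³ / 0.4618 = 3573 N·m.
J = πd⁴/32 = π(0.0939)⁴/32 = 7.632×10^-6 m⁴.
θ = T·L/(G·J) = 3573 × 2.64 / (76.9×10⁹ × 7.632×10^-6) = 0.01607 rad.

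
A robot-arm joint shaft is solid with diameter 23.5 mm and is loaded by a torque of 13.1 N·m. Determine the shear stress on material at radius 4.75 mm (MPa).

J = πd⁴/32 = π(0.0235)⁴/32 = 2.994×10^-8 m⁴.
Shear stress varies linearly with radius: τ = T·r/J = 13.10 × 0.00475 / 2.994×10^-8 = 2.078×10^6 Pa.

2.08 MPa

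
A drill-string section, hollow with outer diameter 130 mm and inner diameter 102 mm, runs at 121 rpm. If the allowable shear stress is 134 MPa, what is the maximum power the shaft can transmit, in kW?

455 kW

J = π(d_o⁴ − d_i⁴)/32 = π(0.130⁴ − 0.102⁴)/32 = 1.741×10^-5 m⁴.
T_max = τ_allow·J/r = 1.34×10^8 × 1.741×10^-5 / 0.0650 = 35900 N·m.
ω = 2π·121/60 = 12.67 rad/s, so P_max = T_max·ω = 4.549×10^5 W.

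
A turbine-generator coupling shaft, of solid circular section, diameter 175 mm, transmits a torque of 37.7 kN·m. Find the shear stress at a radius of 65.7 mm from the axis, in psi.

3900 psi

J = πd⁴/32 = π(0.175)⁴/32 = 9.208×10^-5 m⁴.
Shear stress varies linearly with radius: τ = T·r/J = 37700 × 0.0657 / 9.208×10^-5 = 2.690×10^7 Pa.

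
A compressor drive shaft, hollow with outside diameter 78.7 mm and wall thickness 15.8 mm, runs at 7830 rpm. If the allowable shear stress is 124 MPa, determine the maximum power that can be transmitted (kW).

8480 kW

J = π(d_o⁴ − d_i⁴)/32 = π(0.0787⁴ − 0.0471⁴)/32 = 3.283×10^-6 m⁴.
T_max = τ_allow·J/r = 1.24×10^8 × 3.283×10^-6 / 0.0394 = 10350 N·m.
ω = 2π·7830/60 = 820.0 rad/s, so P_max = T_max·ω = 8.483×10^6 W.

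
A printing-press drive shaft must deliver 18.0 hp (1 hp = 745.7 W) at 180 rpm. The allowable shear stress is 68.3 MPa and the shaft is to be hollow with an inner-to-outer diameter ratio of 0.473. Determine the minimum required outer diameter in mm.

38.2 mm

ω = 2π·180/60 = 18.85 rad/s, so T = P/ω = 18.0×745.7 / 18.85 = 712.1 N·m.
For a hollow shaft with d_i/d_o = 0.473: τ_max = 16T/(π d_o³ (1−k⁴)), so d_o = [16T/(π τ_allow (1−k⁴))]^(1/3) = [16·712.1/(π·6.83×10^7·0.9499)]^(1/3) = 0.03824 m.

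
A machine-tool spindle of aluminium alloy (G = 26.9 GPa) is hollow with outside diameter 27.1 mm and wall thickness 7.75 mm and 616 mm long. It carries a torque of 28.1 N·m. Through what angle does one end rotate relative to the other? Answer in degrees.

J = π(d_o⁴ − d_i⁴)/32 = π(0.0271⁴ − 0.0116⁴)/32 = 5.117×10^-8 m⁴.
θ = T·L/(G·J) = 28.10 × 0.616 / (26.9×10⁹ × 5.117×10^-8) = 0.01257 rad.

0.720°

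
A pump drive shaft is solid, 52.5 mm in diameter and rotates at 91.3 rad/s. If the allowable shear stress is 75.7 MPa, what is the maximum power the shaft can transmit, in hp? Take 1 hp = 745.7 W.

263 hp

J = πd⁴/32 = π(0.0525)⁴/32 = 7.458×10^-7 m⁴.
T_max = τ_allow·J/r = 7.57×10^7 × 7.458×10^-7 / 0.0262 = 2151 N·m.
ω = 91.3 rad/s, so P_max = T_max·ω = 1.964×10^5 W.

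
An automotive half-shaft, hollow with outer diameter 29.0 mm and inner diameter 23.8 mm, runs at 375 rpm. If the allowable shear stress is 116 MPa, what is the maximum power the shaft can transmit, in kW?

J = π(d_o⁴ − d_i⁴)/32 = π(0.0290⁴ − 0.0238⁴)/32 = 3.794×10^-8 m⁴.
T_max = τ_allow·J/r = 1.16×10^8 × 3.794×10^-8 / 0.0145 = 303.5 N·m.
ω = 2π·375/60 = 39.27 rad/s, so P_max = T_max·ω = 1.192×10^4 W.

11.9 kW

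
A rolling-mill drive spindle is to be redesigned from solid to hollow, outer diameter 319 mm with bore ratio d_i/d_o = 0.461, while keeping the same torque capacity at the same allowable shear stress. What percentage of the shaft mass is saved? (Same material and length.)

Equal τ_max and T ⇒ the solid shaft needs d_s³ = d_o³(1−k⁴), so d_s = 319·(1−0.461⁴)^(1/3) = 314.1 mm.
Area ratio A_h/A_s = d_o²(1−k²)/d_s² = (1−k²)/(1−k⁴)^(2/3) = 0.8121.
Mass saving = 1 − 0.8121 = 18.8 %.

18.8 %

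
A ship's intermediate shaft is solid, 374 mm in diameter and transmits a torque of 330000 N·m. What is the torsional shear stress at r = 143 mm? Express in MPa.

24.6 MPa

J = πd⁴/32 = π(0.374)⁴/32 = 1.921×10^-3 m⁴.
Shear stress varies linearly with radius: τ = T·r/J = 330000 × 0.143 / 1.921×10^-3 = 2.457×10^7 Pa.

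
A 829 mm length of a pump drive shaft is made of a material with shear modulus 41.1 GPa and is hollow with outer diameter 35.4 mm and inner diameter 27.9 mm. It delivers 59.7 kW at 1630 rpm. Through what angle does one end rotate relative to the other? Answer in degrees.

ω = 2π·1630/60 = 170.7 rad/s, so T = P/ω = 59.7×10³ / 170.7 = 349.8 N·m.
J = π(d_o⁴ − d_i⁴)/32 = π(0.0354⁴ − 0.0279⁴)/32 = 9.469×10^-8 m⁴.
θ = T·L/(G·J) = 349.8 × 0.829 / (41.1×10⁹ × 9.469×10^-8) = 0.07450 rad.

4.27°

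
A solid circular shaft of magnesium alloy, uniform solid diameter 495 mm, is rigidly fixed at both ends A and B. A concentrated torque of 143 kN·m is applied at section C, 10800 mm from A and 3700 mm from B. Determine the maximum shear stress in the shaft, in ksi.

With uniform GJ and both ends fixed, compatibility θ_AC = θ_CB gives T_A·a = T_B·b, together with T_A + T_B = T₀.
T_A = T₀·b/(a+b) = 143000·3700/14500 = 36490 N·m; T_B = 106500 N·m.
τ in each portion: τ_AC = 1.53×10^6 Pa, τ_CB = 4.47×10^6 Pa; maximum is in CB.
τ_max = T_CB·r/J = 106500·0.247/5.89×10^-3 = 4.472×10^6 Pa.

0.649 ksi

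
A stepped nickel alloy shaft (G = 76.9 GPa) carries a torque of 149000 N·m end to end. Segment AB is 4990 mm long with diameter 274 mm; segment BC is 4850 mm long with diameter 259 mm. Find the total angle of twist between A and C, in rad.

J_AB = π(0.274)⁴/32 = 5.53×10^-4 m⁴; J_BC = π(0.259)⁴/32 = 4.42×10^-4 m⁴.
θ = (T/G)·Σ L_i/J_i = (149000/76.9×10⁹)·(4.99/5.53×10^-4 + 4.85/4.42×10^-4) = 0.03874 rad.

0.0387 rad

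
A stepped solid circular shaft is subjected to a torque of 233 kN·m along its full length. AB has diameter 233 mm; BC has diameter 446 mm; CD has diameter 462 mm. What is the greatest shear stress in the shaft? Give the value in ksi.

13.6 ksi

Under the same torque, τ_max = 16T/(πd³) is largest where d is smallest — segment AB (d = 233 mm).
τ_max = 16·233000/(π·(0.233)³) = 9.381×10^7 Pa.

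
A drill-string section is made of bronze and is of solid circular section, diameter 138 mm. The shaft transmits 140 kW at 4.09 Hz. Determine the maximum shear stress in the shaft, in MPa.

10.6 MPa

ω = 2π·4.09 = 25.70 rad/s, so T = P/ω = 140×10³ / 25.70 = 5448 N·m.
J = πd⁴/32 = π(0.138)⁴/32 = 3.561×10^-5 m⁴.
τ_max = T·r/J = 5448 × 0.0690 / 3.561×10^-5 = 1.056×10^7 Pa.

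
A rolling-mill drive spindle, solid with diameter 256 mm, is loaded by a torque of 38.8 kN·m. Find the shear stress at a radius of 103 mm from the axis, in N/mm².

9.48 N/mm²

J = πd⁴/32 = π(0.256)⁴/32 = 4.217×10^-4 m⁴.
Shear stress varies linearly with radius: τ = T·r/J = 38800 × 0.103 / 4.217×10^-4 = 9.478×10^6 Pa.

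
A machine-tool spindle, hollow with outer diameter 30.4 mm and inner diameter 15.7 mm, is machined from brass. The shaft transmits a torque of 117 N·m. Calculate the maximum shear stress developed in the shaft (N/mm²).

22.8 N/mm²

J = π(d_o⁴ − d_i⁴)/32 = π(0.0304⁴ − 0.0157⁴)/32 = 7.788×10^-8 m⁴.
τ_max = T·r/J = 117.0 × 0.0152 / 7.788×10^-8 = 2.283×10^7 Pa.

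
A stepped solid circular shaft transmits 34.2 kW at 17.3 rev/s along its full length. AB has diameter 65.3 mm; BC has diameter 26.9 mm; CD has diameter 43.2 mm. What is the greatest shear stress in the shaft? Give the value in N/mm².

ω = 2π·17.3 = 108.7 rad/s, so T = P/ω = 34.2×10³ / 108.7 = 314.6 N·m.
Under the same torque, τ_max = 16T/(πd³) is largest where d is smallest — segment BC (d = 26.9 mm).
τ_max = 16·314.6/(π·(0.0269)³) = 8.232×10^7 Pa.

82.3 N/mm²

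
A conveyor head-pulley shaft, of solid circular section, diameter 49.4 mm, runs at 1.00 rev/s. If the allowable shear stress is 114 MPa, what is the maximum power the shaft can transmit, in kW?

J = πd⁴/32 = π(0.0494)⁴/32 = 5.847×10^-7 m⁴.
T_max = τ_allow·J/r = 1.14×10^8 × 5.847×10^-7 / 0.0247 = 2698 N·m.
ω = 2π·1.00 = 6.283 rad/s, so P_max = T_max·ω = 1.695×10^4 W.

17.0 kW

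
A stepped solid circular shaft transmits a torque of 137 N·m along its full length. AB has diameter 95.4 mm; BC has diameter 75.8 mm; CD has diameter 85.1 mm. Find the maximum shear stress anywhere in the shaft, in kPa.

Under the same torque, τ_max = 16T/(πd³) is largest where d is smallest — segment BC (d = 75.8 mm).
τ_max = 16·137.0/(π·(0.0758)³) = 1.602×10^6 Pa.

1600 kPa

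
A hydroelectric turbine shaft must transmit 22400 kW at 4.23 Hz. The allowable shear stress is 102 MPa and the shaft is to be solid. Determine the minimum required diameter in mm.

348 mm

ω = 2π·4.23 = 26.58 rad/s, so T = P/ω = 22400×10³ / 26.58 = 842800 N·m.
For a solid shaft τ_max = 16T/(πd³), so d = (16T/(π τ_allow))^(1/3) = (16·842800/(π·1.02×10^8))^(1/3) = 0.3478 m.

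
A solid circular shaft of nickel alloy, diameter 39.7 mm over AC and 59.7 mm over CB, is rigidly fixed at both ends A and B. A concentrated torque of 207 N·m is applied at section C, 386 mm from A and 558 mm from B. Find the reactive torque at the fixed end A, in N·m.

45.6 N·m

Compatibility: T_A·a/J_AC = T_B·b/J_CB with T_A + T_B = T₀.
J_AC = 2.44×10^-7 m⁴, J_CB = 1.25×10^-6 m⁴, so T_A = T₀·(J_AC/a)/((J_AC/a)+(J_CB/b)) = 45.62 N·m, T_B = 161.4 N·m.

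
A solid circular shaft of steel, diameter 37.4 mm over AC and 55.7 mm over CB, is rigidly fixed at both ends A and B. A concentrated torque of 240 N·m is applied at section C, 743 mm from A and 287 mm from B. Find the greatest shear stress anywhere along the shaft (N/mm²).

6.56 N/mm²

Compatibility: T_A·a/J_AC = T_B·b/J_CB with T_A + T_B = T₀.
J_AC = 1.92×10^-7 m⁴, J_CB = 9.45×10^-7 m⁴, so T_A = T₀·(J_AC/a)/((J_AC/a)+(J_CB/b)) = 17.47 N·m, T_B = 222.5 N·m.
τ in each portion: τ_AC = 1.70×10^6 Pa, τ_CB = 6.56×10^6 Pa; maximum is in CB.
τ_max = T_CB·r/J = 222.5·0.0278/9.45×10^-7 = 6.558×10^6 Pa.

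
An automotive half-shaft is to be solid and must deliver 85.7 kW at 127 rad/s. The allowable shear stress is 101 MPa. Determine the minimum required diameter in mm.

32.4 mm

ω = 127 rad/s, so T = P/ω = 85.7×10³ / 127.0 = 674.8 N·m.
For a solid shaft τ_max = 16T/(πd³), so d = (16T/(π τ_allow))^(1/3) = (16·674.8/(π·1.01×10^8))^(1/3) = 0.03240 m.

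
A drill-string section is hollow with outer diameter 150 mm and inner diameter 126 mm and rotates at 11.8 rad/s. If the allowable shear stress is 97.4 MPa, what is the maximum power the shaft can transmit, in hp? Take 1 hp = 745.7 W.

J = π(d_o⁴ − d_i⁴)/32 = π(0.150⁴ − 0.126⁴)/32 = 2.496×10^-5 m⁴.
T_max = τ_allow·J/r = 9.74×10^7 × 2.496×10^-5 / 0.0750 = 32410 N·m.
ω = 11.8 rad/s, so P_max = T_max·ω = 3.824×10^5 W.

513 hp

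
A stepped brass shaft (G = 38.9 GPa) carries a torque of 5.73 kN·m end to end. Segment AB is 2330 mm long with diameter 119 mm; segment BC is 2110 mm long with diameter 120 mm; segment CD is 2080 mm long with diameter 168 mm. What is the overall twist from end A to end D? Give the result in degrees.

J_AB = π(0.119)⁴/32 = 1.97×10^-5 m⁴; J_BC = π(0.120)⁴/32 = 2.04×10^-5 m⁴; J_CD = π(0.168)⁴/32 = 7.82×10^-5 m⁴.
θ = (T/G)·Σ L_i/J_i = (5730/38.9×10⁹)·(2.33/1.97×10^-5 + 2.11/2.04×10^-5 + 2.08/7.82×10^-5) = 0.03662 rad.

2.10°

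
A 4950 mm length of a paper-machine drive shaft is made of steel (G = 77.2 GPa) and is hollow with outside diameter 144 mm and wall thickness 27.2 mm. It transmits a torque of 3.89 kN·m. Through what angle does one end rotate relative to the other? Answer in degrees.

0.398°

J = π(d_o⁴ − d_i⁴)/32 = π(0.144⁴ − 0.0896⁴)/32 = 3.589×10^-5 m⁴.
θ = T·L/(G·J) = 3890 × 4.95 / (77.2×10⁹ × 3.589×10^-5) = 6.950×10^-3 rad.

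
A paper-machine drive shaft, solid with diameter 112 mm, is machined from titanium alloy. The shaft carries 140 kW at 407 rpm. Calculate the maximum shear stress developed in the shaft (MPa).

11.9 MPa

ω = 2π·407/60 = 42.62 rad/s, so T = P/ω = 140×10³ / 42.62 = 3285 N·m.
J = πd⁴/32 = π(0.112)⁴/32 = 1.545×10^-5 m⁴.
τ_max = T·r/J = 3285 × 0.0560 / 1.545×10^-5 = 1.191×10^7 Pa.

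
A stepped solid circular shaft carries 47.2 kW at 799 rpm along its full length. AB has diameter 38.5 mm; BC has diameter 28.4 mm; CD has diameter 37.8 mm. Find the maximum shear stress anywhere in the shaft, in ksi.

ω = 2π·799/60 = 83.67 rad/s, so T = P/ω = 47.2×10³ / 83.67 = 564.1 N·m.
Under the same torque, τ_max = 16T/(πd³) is largest where d is smallest — segment BC (d = 28.4 mm).
τ_max = 16·564.1/(π·(0.0284)³) = 1.254×10^8 Pa.

18.2 ksi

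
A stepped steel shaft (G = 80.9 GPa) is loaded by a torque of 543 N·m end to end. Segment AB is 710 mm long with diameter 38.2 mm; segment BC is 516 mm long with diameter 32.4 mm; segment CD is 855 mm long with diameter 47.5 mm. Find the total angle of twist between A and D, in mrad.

J_AB = π(0.0382)⁴/32 = 2.09×10^-7 m⁴; J_BC = π(0.0324)⁴/32 = 1.08×10^-7 m⁴; J_CD = π(0.0475)⁴/32 = 5.00×10^-7 m⁴.
θ = (T/G)·Σ L_i/J_i = (543.0/80.9×10⁹)·(0.710/2.09×10^-7 + 0.516/1.08×10^-7 + 0.855/5.00×10^-7) = 0.06629 rad.

66.3 mrad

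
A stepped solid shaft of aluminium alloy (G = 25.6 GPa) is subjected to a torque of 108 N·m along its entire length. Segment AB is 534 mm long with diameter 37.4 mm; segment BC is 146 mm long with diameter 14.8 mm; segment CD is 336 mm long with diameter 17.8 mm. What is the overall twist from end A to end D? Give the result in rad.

J_AB = π(0.0374)⁴/32 = 1.92×10^-7 m⁴; J_BC = π(0.0148)⁴/32 = 4.71×10^-9 m⁴; J_CD = π(0.0178)⁴/32 = 9.86×10^-9 m⁴.
θ = (T/G)·Σ L_i/J_i = (108.0/25.6×10⁹)·(0.534/1.92×10^-7 + 0.146/4.71×10^-9 + 0.336/9.86×10^-9) = 0.2863 rad.

0.286 rad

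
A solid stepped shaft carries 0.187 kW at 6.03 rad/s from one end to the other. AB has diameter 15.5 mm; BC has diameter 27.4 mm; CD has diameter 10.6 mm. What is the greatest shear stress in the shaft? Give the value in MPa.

133 MPa

ω = 6.03 rad/s, so T = P/ω = 0.187×10³ / 6.030 = 31.01 N·m.
Under the same torque, τ_max = 16T/(πd³) is largest where d is smallest — segment CD (d = 10.6 mm).
τ_max = 16·31.01/(π·(0.0106)³) = 1.326×10^8 Pa.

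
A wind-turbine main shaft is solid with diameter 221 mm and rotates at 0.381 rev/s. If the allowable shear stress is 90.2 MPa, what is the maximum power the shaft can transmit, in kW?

458 kW

J = πd⁴/32 = π(0.221)⁴/32 = 2.342×10^-4 m⁴.
T_max = τ_allow·J/r = 9.02×10^7 × 2.342×10^-4 / 0.111 = 191200 N·m.
ω = 2π·0.381 = 2.394 rad/s, so P_max = T_max·ω = 4.576×10^5 W.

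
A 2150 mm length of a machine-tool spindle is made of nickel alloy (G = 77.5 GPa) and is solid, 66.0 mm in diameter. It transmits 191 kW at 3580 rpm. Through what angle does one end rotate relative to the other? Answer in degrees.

ω = 2π·3580/60 = 374.9 rad/s, so T = P/ω = 191×10³ / 374.9 = 509.5 N·m.
J = πd⁴/32 = π(0.0660)⁴/32 = 1.863×10^-6 m⁴.
θ = T·L/(G·J) = 509.5 × 2.15 / (77.5×10⁹ × 1.863×10^-6) = 7.587×10^-3 rad.

0.435°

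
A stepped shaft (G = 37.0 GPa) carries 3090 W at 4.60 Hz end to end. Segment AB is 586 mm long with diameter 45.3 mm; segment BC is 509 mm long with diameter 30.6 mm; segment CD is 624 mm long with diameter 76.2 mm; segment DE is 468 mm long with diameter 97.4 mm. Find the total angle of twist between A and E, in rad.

ω = 2π·4.60 = 28.90 rad/s, so T = P/ω = 3090 / 28.90 = 106.9 N·m.
J_AB = π(0.0453)⁴/32 = 4.13×10^-7 m⁴; J_BC = π(0.0306)⁴/32 = 8.61×10^-8 m⁴; J_CD = π(0.0762)⁴/32 = 3.31×10^-6 m⁴; J_DE = π(0.0974)⁴/32 = 8.84×10^-6 m⁴.
θ = (T/G)·Σ L_i/J_i = (106.9/37.0×10⁹)·(0.586/4.13×10^-7 + 0.509/8.61×10^-8 + 0.624/3.31×10^-6 + 0.468/8.84×10^-6) = 0.02188 rad.

0.0219 rad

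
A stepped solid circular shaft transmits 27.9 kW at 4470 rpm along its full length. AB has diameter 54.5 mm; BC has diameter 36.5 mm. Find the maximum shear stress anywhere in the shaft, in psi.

ω = 2π·4470/60 = 468.1 rad/s, so T = P/ω = 27.9×10³ / 468.1 = 59.60 N·m.
Under the same torque, τ_max = 16T/(πd³) is largest where d is smallest — segment BC (d = 36.5 mm).
τ_max = 16·59.60/(π·(0.0365)³) = 6.243×10^6 Pa.

905 psi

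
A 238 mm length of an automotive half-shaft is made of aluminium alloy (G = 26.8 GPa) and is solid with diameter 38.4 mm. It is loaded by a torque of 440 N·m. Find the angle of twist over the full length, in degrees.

J = πd⁴/32 = π(0.0384)⁴/32 = 2.135×10^-7 m⁴.
θ = T·L/(G·J) = 440.0 × 0.238 / (26.8×10⁹ × 2.135×10^-7) = 0.01831 rad.

1.05°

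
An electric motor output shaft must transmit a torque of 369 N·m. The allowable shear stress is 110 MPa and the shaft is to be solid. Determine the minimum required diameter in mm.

For a solid shaft τ_max = 16T/(πd³), so d = (16T/(π τ_allow))^(1/3) = (16·369.0/(π·1.10×10^8))^(1/3) = 0.02576 m.

25.8 mm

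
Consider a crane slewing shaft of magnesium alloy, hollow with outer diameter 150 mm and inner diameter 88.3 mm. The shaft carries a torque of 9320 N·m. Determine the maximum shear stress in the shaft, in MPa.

J = π(d_o⁴ − d_i⁴)/32 = π(0.150⁴ − 0.0883⁴)/32 = 4.373×10^-5 m⁴.
τ_max = T·r/J = 9320 × 0.0750 / 4.373×10^-5 = 1.598×10^7 Pa.

16.0 MPa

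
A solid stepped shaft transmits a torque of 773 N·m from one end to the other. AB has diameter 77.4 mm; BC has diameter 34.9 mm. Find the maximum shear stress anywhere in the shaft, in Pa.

Under the same torque, τ_max = 16T/(πd³) is largest where d is smallest — segment BC (d = 34.9 mm).
τ_max = 16·773.0/(π·(0.0349)³) = 9.261×10^7 Pa.

9.26e7 Pa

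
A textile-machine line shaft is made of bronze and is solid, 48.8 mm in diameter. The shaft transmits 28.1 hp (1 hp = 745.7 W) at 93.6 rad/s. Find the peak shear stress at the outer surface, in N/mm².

9.81 N/mm²

ω = 93.6 rad/s, so T = P/ω = 28.1×745.7 / 93.60 = 223.9 N·m.
J = πd⁴/32 = π(0.0488)⁴/32 = 5.568×10^-7 m⁴.
τ_max = T·r/J = 223.9 × 0.0244 / 5.568×10^-7 = 9.811×10^6 Pa.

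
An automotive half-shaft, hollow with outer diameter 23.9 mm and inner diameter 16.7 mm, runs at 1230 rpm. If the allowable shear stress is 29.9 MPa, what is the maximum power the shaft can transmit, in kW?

7.86 kW

J = π(d_o⁴ − d_i⁴)/32 = π(0.0239⁴ − 0.0167⁴)/32 = 2.440×10^-8 m⁴.
T_max = τ_allow·J/r = 2.99×10^7 × 2.440×10^-8 / 0.0119 = 61.04 N·m.
ω = 2π·1230/60 = 128.8 rad/s, so P_max = T_max·ω = 7863 W.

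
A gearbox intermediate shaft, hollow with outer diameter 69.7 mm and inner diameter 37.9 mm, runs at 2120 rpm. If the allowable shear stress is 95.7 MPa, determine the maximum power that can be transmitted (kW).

J = π(d_o⁴ − d_i⁴)/32 = π(0.0697⁴ − 0.0379⁴)/32 = 2.114×10^-6 m⁴.
T_max = τ_allow·J/r = 9.57×10^7 × 2.114×10^-6 / 0.0348 = 5806 N·m.
ω = 2π·2120/60 = 222.0 rad/s, so P_max = T_max·ω = 1.289×10^6 W.

1290 kW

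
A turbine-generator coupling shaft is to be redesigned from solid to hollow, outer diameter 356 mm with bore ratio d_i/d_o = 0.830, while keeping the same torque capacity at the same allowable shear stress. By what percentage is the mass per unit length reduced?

52.2 %

Equal τ_max and T ⇒ the solid shaft needs d_s³ = d_o³(1−k⁴), so d_s = 356·(1−0.830⁴)^(1/3) = 287.3 mm.
Area ratio A_h/A_s = d_o²(1−k²)/d_s² = (1−k²)/(1−k⁴)^(2/3) = 0.4778.
Mass saving = 1 − 0.4778 = 52.2 %.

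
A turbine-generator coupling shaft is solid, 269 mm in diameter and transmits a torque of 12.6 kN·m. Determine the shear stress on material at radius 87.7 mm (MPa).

2.15 MPa

J = πd⁴/32 = π(0.269)⁴/32 = 5.141×10^-4 m⁴.
Shear stress varies linearly with radius: τ = T·r/J = 12600 × 0.0877 / 5.141×10^-4 = 2.150×10^6 Pa.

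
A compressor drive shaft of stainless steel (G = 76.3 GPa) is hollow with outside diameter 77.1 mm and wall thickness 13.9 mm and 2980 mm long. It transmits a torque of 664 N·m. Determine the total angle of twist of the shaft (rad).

0.00898 rad

J = π(d_o⁴ − d_i⁴)/32 = π(0.0771⁴ − 0.0493⁴)/32 = 2.889×10^-6 m⁴.
θ = T·L/(G·J) = 664.0 × 2.98 / (76.3×10⁹ × 2.889×10^-6) = 8.976×10^-3 rad.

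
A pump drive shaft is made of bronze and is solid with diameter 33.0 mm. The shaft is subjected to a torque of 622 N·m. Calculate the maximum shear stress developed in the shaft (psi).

12800 psi

J = πd⁴/32 = π(0.0330)⁴/32 = 1.164×10^-7 m⁴.
τ_max = T·r/J = 622.0 × 0.0165 / 1.164×10^-7 = 8.815×10^7 Pa.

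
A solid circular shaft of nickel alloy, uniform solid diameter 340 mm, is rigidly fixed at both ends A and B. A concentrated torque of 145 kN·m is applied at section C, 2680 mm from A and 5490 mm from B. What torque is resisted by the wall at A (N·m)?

97400 N·m

With uniform GJ and both ends fixed, compatibility θ_AC = θ_CB gives T_A·a = T_B·b, together with T_A + T_B = T₀.
T_A = T₀·b/(a+b) = 145000·5490/8170 = 97440 N·m; T_B = 47560 N·m.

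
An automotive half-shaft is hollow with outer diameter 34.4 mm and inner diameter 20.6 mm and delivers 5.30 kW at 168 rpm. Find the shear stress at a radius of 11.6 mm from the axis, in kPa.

29200 kPa

ω = 2π·168/60 = 17.59 rad/s, so T = P/ω = 5.30×10³ / 17.59 = 301.3 N·m.
J = π(d_o⁴ − d_i⁴)/32 = π(0.0344⁴ − 0.0206⁴)/32 = 1.198×10^-7 m⁴.
Shear stress varies linearly with radius: τ = T·r/J = 301.3 × 0.0116 / 1.198×10^-7 = 2.917×10^7 Pa.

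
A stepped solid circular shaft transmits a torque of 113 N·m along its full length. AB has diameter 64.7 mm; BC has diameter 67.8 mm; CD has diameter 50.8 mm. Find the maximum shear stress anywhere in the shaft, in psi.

Under the same torque, τ_max = 16T/(πd³) is largest where d is smallest — segment CD (d = 50.8 mm).
τ_max = 16·113.0/(π·(0.0508)³) = 4.390×10^6 Pa.

637 psi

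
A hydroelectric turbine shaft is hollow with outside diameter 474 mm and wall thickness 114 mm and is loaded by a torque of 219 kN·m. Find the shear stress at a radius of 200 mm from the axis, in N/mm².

9.53 N/mm²

J = π(d_o⁴ − d_i⁴)/32 = π(0.474⁴ − 0.246⁴)/32 = 4.596×10^-3 m⁴.
Shear stress varies linearly with radius: τ = T·r/J = 219000 × 0.200 / 4.596×10^-3 = 9.529×10^6 Pa.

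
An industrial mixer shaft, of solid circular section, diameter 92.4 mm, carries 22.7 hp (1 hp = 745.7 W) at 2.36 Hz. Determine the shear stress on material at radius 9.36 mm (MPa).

ω = 2π·2.36 = 14.83 rad/s, so T = P/ω = 22.7×745.7 / 14.83 = 1142 N·m.
J = πd⁴/32 = π(0.0924)⁴/32 = 7.156×10^-6 m⁴.
Shear stress varies linearly with radius: τ = T·r/J = 1142 × 0.00936 / 7.156×10^-6 = 1.493×10^6 Pa.

1.49 MPa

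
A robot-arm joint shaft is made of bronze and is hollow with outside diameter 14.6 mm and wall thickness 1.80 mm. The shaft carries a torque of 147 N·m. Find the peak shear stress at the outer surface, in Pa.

J = π(d_o⁴ − d_i⁴)/32 = π(0.0146⁴ − 0.0110⁴)/32 = 3.023×10^-9 m⁴.
τ_max = T·r/J = 147.0 × 0.00730 / 3.023×10^-9 = 3.549×10^8 Pa.

3.55e8 Pa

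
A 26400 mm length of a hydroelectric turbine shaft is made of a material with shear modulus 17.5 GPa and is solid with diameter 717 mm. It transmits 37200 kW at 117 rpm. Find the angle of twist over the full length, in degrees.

ω = 2π·117/60 = 12.25 rad/s, so T = P/ω = 37200×10³ / 12.25 = 3.036e6 N·m.
J = πd⁴/32 = π(0.717)⁴/32 = 0.02595 m⁴.
θ = T·L/(G·J) = 3.036e6 × 26.4 / (17.5×10⁹ × 0.02595) = 0.1765 rad.

10.1°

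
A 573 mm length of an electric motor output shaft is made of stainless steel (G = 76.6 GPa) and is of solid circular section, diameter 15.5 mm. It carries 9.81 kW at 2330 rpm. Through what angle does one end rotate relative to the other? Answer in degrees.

3.04°

ω = 2π·2330/60 = 244.0 rad/s, so T = P/ω = 9.81×10³ / 244.0 = 40.21 N·m.
J = πd⁴/32 = π(0.0155)⁴/32 = 5.667×10^-9 m⁴.
θ = T·L/(G·J) = 40.21 × 0.573 / (76.6×10⁹ × 5.667×10^-9) = 0.05307 rad.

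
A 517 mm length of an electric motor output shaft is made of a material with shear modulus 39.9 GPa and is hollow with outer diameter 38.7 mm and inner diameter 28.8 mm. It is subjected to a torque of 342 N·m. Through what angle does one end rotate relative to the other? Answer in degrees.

1.66°

J = π(d_o⁴ − d_i⁴)/32 = π(0.0387⁴ − 0.0288⁴)/32 = 1.527×10^-7 m⁴.
θ = T·L/(G·J) = 342.0 × 0.517 / (39.9×10⁹ × 1.527×10^-7) = 0.02903 rad.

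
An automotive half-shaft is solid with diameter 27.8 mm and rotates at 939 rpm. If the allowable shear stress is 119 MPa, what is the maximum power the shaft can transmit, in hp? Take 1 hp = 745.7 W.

J = πd⁴/32 = π(0.0278)⁴/32 = 5.864×10^-8 m⁴.
T_max = τ_allow·J/r = 1.19×10^8 × 5.864×10^-8 / 0.0139 = 502.0 N·m.
ω = 2π·939/60 = 98.33 rad/s, so P_max = T_max·ω = 4.936×10^4 W.

66.2 hp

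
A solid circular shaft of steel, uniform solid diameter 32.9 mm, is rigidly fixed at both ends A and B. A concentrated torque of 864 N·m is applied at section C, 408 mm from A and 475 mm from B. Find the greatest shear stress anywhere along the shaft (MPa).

66.5 MPa

With uniform GJ and both ends fixed, compatibility θ_AC = θ_CB gives T_A·a = T_B·b, together with T_A + T_B = T₀.
T_A = T₀·b/(a+b) = 864.0·475/883.0 = 464.8 N·m; T_B = 399.2 N·m.
τ in each portion: τ_AC = 6.65×10^7 Pa, τ_CB = 5.71×10^7 Pa; maximum is in AC.
τ_max = T_AC·r/J = 464.8·0.0164/1.15×10^-7 = 6.647×10^7 Pa.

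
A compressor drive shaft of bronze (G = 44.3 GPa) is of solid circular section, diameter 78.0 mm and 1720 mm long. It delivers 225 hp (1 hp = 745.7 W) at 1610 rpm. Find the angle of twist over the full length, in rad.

ω = 2π·1610/60 = 168.6 rad/s, so T = P/ω = 225×745.7 / 168.6 = 995.2 N·m.
J = πd⁴/32 = π(0.0780)⁴/32 = 3.634×10^-6 m⁴.
θ = T·L/(G·J) = 995.2 × 1.72 / (44.3×10⁹ × 3.634×10^-6) = 0.01063 rad.

0.0106 rad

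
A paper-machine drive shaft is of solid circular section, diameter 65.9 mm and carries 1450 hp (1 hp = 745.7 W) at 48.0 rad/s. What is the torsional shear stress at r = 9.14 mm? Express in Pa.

ω = 48.0 rad/s, so T = P/ω = 1450×745.7 / 48.00 = 22530 N·m.
J = πd⁴/32 = π(0.0659)⁴/32 = 1.852×10^-6 m⁴.
Shear stress varies linearly with radius: τ = T·r/J = 22530 × 0.00914 / 1.852×10^-6 = 1.112×10^8 Pa.

1.11e8 Pa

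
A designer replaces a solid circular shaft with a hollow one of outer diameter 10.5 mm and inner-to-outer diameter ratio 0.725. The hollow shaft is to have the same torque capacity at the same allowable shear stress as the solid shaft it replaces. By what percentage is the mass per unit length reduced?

Equal τ_max and T ⇒ the solid shaft needs d_s³ = d_o³(1−k⁴), so d_s = 10.5·(1−0.725⁴)^(1/3) = 9.427 mm.
Area ratio A_h/A_s = d_o²(1−k²)/d_s² = (1−k²)/(1−k⁴)^(2/3) = 0.5885.
Mass saving = 1 − 0.5885 = 41.2 %.

41.2 %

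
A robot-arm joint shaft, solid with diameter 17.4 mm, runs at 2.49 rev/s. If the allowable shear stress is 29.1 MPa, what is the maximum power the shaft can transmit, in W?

471 W

J = πd⁴/32 = π(0.0174)⁴/32 = 8.999×10^-9 m⁴.
T_max = τ_allow·J/r = 2.91×10^7 × 8.999×10^-9 / 0.00870 = 30.10 N·m.
ω = 2π·2.49 = 15.65 rad/s, so P_max = T_max·ω = 470.9 W.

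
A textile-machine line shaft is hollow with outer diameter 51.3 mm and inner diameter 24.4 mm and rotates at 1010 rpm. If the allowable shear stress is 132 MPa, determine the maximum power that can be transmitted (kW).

J = π(d_o⁴ − d_i⁴)/32 = π(0.0513⁴ − 0.0244⁴)/32 = 6.451×10^-7 m⁴.
T_max = τ_allow·J/r = 1.32×10^8 × 6.451×10^-7 / 0.0256 = 3320 N·m.
ω = 2π·1010/60 = 105.8 rad/s, so P_max = T_max·ω = 3.511×10^5 W.

351 kW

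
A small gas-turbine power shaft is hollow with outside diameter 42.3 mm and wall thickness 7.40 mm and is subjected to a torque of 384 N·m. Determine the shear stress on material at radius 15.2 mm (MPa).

J = π(d_o⁴ − d_i⁴)/32 = π(0.0423⁴ − 0.0275⁴)/32 = 2.582×10^-7 m⁴.
Shear stress varies linearly with radius: τ = T·r/J = 384.0 × 0.0152 / 2.582×10^-7 = 2.261×10^7 Pa.

22.6 MPa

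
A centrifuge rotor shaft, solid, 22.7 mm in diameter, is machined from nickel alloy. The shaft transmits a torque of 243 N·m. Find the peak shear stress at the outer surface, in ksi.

15.3 ksi

J = πd⁴/32 = π(0.0227)⁴/32 = 2.607×10^-8 m⁴.
τ_max = T·r/J = 243.0 × 0.0113 / 2.607×10^-8 = 1.058×10^8 Pa.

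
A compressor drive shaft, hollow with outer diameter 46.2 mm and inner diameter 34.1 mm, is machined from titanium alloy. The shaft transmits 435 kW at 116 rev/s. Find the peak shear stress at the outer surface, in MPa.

ω = 2π·116 = 728.8 rad/s, so T = P/ω = 435×10³ / 728.8 = 596.8 N·m.
J = π(d_o⁴ − d_i⁴)/32 = π(0.0462⁴ − 0.0341⁴)/32 = 3.145×10^-7 m⁴.
τ_max = T·r/J = 596.8 × 0.0231 / 3.145×10^-7 = 4.383×10^7 Pa.

43.8 MPa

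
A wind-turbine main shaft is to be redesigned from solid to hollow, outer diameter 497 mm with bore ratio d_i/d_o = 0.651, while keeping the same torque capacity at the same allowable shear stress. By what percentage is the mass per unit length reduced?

34.3 %

Equal τ_max and T ⇒ the solid shaft needs d_s³ = d_o³(1−k⁴), so d_s = 497·(1−0.651⁴)^(1/3) = 465.3 mm.
Area ratio A_h/A_s = d_o²(1−k²)/d_s² = (1−k²)/(1−k⁴)^(2/3) = 0.6575.
Mass saving = 1 − 0.6575 = 34.3 %.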